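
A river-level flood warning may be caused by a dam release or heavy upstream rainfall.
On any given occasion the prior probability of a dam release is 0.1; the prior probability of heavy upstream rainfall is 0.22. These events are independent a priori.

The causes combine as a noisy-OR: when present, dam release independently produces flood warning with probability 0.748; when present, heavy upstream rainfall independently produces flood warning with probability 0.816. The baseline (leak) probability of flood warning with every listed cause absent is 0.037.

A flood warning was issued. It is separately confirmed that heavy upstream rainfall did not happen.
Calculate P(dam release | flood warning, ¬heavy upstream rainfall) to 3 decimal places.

Under noisy-OR, P(flood warning | causes) = 1 − (1−0.037)·∏(1−qᵢ) over the active causes.
P(flood warning | ¬heavy upstream rainfall) = 0.037×0.9 + 0.757324×0.1 = 0.033300 + 0.075732 = 0.109032
Of this, 0.075732 comes from 0.757324×0.1 (the dam release=true cases).
Hence the posterior is 0.075732/0.109032 ≈ 0.695.

P(dam release | flood warning, ¬heavy upstream rainfall) ≈ 0.695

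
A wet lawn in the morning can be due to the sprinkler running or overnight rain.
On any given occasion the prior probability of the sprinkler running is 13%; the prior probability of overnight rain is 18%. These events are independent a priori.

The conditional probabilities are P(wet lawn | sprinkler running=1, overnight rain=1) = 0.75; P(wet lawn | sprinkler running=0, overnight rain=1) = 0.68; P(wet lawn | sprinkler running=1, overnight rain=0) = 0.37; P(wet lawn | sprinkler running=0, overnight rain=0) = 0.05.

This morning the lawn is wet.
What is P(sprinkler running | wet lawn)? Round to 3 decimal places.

For the numerator, keep only sprinkler running=true terms: 0.039442 + 0.017550 = 0.056992
The normalizing constant is 0.05·0.87·0.82 + 0.68·0.87·0.18 + 0.37·0.13·0.82 + 0.75·0.13·0.18 = 0.199150
Posterior = 0.056992 / 0.199150 ≈ 0.286

P(sprinkler running | wet lawn) ≈ 0.286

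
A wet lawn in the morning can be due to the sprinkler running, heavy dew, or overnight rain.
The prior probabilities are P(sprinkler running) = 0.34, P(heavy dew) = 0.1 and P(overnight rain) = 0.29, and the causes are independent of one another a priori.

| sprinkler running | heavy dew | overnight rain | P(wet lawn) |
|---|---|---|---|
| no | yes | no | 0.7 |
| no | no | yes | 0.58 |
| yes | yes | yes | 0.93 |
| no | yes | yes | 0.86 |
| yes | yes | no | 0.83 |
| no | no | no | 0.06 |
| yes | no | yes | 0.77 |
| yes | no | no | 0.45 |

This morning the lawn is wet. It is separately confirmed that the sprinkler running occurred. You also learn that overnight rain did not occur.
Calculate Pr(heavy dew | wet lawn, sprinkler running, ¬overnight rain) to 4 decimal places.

For the numerator, keep only heavy dew=true terms: 0.83×0.1 = 0.083000
Denominator P(wet lawn | sprinkler running, ¬overnight rain): 0.45×0.9 + 0.83×0.1 = 0.488000
P(heavy dew | wet lawn, sprinkler running, ¬overnight rain) = 0.083000/0.488000 ≈ 0.1701

Pr(heavy dew | wet lawn, sprinkler running, ¬overnight rain) ≈ 0.1701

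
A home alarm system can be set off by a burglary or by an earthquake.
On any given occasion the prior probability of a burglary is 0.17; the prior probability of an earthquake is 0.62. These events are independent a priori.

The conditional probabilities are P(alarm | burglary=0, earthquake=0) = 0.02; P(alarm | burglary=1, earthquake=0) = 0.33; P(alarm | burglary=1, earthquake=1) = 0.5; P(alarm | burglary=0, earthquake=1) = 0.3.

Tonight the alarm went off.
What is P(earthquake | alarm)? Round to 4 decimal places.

P(earthquake | alarm) ≈ 0.8823

P(alarm) = 0.02*0.83*0.38 + 0.3*0.83*0.62 + 0.33*0.17*0.38 + 0.5*0.17*0.62 = 0.006308 + 0.154380 + 0.021318 + 0.052700 = 0.234706
Restricting to configurations with earthquake present: 0.154380 + 0.052700 = 0.207080.
P(earthquake | alarm) = 0.207080 / 0.234706 ≈ 0.8823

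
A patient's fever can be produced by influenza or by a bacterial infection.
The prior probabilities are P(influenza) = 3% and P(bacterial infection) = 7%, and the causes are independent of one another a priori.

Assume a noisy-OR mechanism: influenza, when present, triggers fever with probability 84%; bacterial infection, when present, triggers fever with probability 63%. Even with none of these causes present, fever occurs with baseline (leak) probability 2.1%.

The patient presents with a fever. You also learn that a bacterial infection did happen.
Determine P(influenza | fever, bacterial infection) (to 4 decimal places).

Under noisy-OR, P(fever | causes) = 1 − (1−0.021)·∏(1−qᵢ) over the active causes.
Numerator (weight on configurations with influenza): 0.942043×0.03 = 0.028261
Normalizer over all consistent configurations: 0.63777×0.97 + 0.942043×0.03 = 0.646898
Posterior = 0.028261 / 0.646898 ≈ 0.0437

P(influenza | fever, bacterial infection) ≈ 0.0437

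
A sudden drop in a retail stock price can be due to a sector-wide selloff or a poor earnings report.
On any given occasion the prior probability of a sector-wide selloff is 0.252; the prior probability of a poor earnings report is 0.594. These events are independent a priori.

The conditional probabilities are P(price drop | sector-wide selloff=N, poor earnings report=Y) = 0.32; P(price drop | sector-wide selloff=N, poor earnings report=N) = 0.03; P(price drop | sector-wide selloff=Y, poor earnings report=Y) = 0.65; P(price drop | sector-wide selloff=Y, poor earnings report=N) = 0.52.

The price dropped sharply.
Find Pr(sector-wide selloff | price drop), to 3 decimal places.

Sum P(price drop|·) weighted by the priors over the 4 (sector-wide selloff, poor earnings report) configurations:
  P(price drop) = 0.03·0.748·0.406 + 0.32·0.748·0.594 + 0.52·0.252·0.406 + 0.65·0.252·0.594
        = 0.009111 + 0.142180 + 0.053202 + 0.097297 = 0.301790
Keeping only the sector-wide selloff-present terms gives 0.150499, so
  P(sector-wide selloff | price drop) = 0.150499 / 0.301790 ≈ 0.499

Pr(sector-wide selloff | price drop) ≈ 0.499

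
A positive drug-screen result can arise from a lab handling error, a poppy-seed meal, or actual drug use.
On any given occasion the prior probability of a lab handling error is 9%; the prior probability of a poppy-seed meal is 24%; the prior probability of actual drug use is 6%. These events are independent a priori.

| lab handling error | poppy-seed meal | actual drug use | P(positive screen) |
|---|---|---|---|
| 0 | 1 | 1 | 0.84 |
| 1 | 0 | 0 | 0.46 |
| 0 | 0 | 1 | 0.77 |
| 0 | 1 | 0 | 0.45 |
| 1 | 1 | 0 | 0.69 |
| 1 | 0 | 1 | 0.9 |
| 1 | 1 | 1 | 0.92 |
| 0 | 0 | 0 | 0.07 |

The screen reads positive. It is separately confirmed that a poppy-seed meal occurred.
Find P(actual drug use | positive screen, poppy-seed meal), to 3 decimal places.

Sum P(positive screen|·) weighted by the priors over the 4 (lab handling error, actual drug use) configurations:
  P(positive screen | poppy-seed meal) = 0.45·0.91·0.94 + 0.84·0.91·0.06 + 0.69·0.09·0.94 + 0.92·0.09·0.06
        = 0.384930 + 0.045864 + 0.058374 + 0.004968 = 0.494136
Configurations with actual drug use contribute 0.050832, so
  P(actual drug use | positive screen, poppy-seed meal) = 0.050832 / 0.494136 ≈ 0.103

P(actual drug use | positive screen, poppy-seed meal) ≈ 0.103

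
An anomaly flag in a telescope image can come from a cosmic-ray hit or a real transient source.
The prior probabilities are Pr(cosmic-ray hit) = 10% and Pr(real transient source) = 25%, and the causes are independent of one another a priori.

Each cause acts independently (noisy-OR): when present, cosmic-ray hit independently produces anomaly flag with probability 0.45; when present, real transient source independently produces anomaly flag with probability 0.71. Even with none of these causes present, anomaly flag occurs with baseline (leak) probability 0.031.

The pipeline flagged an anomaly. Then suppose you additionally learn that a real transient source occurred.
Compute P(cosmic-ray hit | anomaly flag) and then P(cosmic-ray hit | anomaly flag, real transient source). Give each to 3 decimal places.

P(cosmic-ray hit | anomaly flag) ≈ 0.235; P(cosmic-ray hit | anomaly flag, real transient source) ≈ 0.116

Under noisy-OR, P(anomaly flag | causes) = 1 − (1−0.031)·∏(1−qᵢ) over the active causes.
By total probability over the 4 (cosmic-ray hit, real transient source) configurations:
  P(anomaly flag) = 0.031*0.9*0.75 + 0.71899*0.9*0.25 + 0.46705*0.1*0.75 + 0.845444*0.1*0.25
        = 0.020925 + 0.161773 + 0.035029 + 0.021136 = 0.238863
Keeping only the cosmic-ray hit-present terms gives 0.056165, so
  P(cosmic-ray hit | anomaly flag) = 0.056165 / 0.238863 ≈ 0.235

Now condition on the additional information:
Weight on cosmic-ray hit=true, given the evidence: 0.845444*0.1 = 0.084544
The normalizing constant is 0.71899*0.9 + 0.845444*0.1 = 0.731635
Posterior = 0.084544 / 0.731635 ≈ 0.116
This is intercausal reasoning (explaining away): once real transient source accounts for the anomaly flag, cosmic-ray hit becomes less likely.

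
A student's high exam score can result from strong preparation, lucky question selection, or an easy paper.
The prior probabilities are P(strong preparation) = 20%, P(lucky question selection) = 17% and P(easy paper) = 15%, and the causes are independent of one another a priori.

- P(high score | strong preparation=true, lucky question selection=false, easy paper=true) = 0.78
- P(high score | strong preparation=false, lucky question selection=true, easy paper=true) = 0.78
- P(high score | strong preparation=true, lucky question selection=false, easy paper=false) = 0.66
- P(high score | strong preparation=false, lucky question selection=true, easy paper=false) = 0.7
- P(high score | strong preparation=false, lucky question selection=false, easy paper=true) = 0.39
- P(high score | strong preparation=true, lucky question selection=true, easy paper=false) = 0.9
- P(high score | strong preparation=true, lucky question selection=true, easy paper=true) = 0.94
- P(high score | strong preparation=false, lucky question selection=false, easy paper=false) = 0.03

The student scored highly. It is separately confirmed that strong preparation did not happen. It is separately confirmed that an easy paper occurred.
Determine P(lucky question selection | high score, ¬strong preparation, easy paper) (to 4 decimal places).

P(lucky question selection | high score, ¬strong preparation, easy paper) ≈ 0.2906

For the numerator, keep only lucky question selection=true terms: 0.78×0.17 = 0.132600
The normalizing constant is 0.39×0.83 + 0.78×0.17 = 0.456300
Posterior = 0.132600 / 0.456300 ≈ 0.2906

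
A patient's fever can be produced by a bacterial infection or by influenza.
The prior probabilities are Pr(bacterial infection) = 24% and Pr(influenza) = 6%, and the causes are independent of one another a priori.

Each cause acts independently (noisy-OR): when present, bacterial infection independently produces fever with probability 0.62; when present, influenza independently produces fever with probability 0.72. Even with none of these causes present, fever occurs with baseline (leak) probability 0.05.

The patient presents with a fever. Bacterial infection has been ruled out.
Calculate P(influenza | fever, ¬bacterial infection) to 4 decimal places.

P(influenza | fever, ¬bacterial infection) ≈ 0.4837

Under noisy-OR, P(fever | causes) = 1 − (1−0.05)·∏(1−qᵢ) over the active causes.
P(fever | ¬bacterial infection) = 0.05*0.94 + 0.734*0.06 = 0.047000 + 0.044040 = 0.091040
Of this, 0.044040 comes from 0.734*0.06 (the influenza=true cases).
P(influenza | fever, ¬bacterial infection) = 0.044040 / 0.091040 ≈ 0.4837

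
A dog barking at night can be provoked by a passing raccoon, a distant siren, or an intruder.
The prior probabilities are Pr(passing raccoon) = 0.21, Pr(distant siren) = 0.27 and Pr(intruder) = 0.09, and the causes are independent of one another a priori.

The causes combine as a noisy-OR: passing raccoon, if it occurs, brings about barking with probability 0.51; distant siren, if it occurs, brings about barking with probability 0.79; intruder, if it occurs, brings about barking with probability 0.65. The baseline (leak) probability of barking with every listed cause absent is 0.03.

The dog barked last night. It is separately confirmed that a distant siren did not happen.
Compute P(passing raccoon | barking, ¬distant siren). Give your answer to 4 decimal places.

P(passing raccoon | barking, ¬distant siren) ≈ 0.6287

Under noisy-OR, P(barking | causes) = 1 − (1−0.03)·∏(1−qᵢ) over the active causes.
Numerator (weight on configurations with passing raccoon): 0.100270 + 0.015756 = 0.116026
The normalizing constant is 0.03*0.79*0.91 + 0.6605*0.79*0.09 + 0.5247*0.21*0.91 + 0.833645*0.21*0.09 = 0.184555
Posterior = 0.116026 / 0.184555 ≈ 0.6287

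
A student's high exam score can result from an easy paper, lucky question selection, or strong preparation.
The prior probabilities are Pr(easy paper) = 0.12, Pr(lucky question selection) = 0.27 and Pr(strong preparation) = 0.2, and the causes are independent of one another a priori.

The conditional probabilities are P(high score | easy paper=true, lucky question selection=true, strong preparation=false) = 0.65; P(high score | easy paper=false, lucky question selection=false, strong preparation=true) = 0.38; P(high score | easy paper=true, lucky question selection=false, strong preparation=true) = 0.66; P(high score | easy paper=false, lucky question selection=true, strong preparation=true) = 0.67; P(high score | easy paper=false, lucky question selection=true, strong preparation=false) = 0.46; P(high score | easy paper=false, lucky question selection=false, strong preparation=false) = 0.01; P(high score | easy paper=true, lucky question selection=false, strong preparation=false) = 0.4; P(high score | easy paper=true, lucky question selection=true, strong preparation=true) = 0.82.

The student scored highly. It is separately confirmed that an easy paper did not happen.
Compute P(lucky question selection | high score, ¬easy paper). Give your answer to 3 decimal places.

P(lucky question selection | high score, ¬easy paper) ≈ 0.689

P(high score | ¬easy paper) = 0.01*0.73*0.8 + 0.38*0.73*0.2 + 0.46*0.27*0.8 + 0.67*0.27*0.2 = 0.005840 + 0.055480 + 0.099360 + 0.036180 = 0.196860
The lucky question selection-present share is 0.099360 + 0.036180 = 0.135540.
Hence the posterior is 0.135540/0.196860 ≈ 0.689.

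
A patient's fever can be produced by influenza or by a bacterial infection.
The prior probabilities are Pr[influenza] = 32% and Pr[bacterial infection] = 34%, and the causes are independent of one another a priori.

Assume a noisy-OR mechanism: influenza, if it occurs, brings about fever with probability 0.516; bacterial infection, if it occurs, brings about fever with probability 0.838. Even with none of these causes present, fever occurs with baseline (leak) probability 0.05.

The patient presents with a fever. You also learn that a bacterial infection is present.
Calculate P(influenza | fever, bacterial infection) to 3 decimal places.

Under noisy-OR, P(fever | causes) = 1 − (1−0.05)·∏(1−qᵢ) over the active causes.
For the numerator, keep only influenza=true terms: 0.925512·0.32 = 0.296164
Denominator P(fever | bacterial infection): 0.8461·0.68 + 0.925512·0.32 = 0.871512
P(influenza | fever, bacterial infection) = 0.296164/0.871512 ≈ 0.340

P(influenza | fever, bacterial infection) ≈ 0.340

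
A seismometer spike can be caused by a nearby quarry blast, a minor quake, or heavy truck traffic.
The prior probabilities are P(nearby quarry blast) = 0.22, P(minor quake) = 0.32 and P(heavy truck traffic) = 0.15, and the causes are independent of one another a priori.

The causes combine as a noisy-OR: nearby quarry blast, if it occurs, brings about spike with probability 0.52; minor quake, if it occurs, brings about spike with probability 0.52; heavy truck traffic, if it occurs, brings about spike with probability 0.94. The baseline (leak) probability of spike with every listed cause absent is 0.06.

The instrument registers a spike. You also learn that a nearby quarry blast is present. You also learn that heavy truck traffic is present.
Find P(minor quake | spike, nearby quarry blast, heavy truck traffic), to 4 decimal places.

Under noisy-OR, P(spike | causes) = 1 − (1−0.06)·∏(1−qᵢ) over the active causes.
P(spike | nearby quarry blast, heavy truck traffic) = 0.972928*0.68 + 0.987005*0.32 = 0.661591 + 0.315842 = 0.977433
Restricting to configurations with minor quake present: 0.987005*0.32 = 0.315842.
Hence the posterior is 0.315842/0.977433 ≈ 0.3231.

P(minor quake | spike, nearby quarry blast, heavy truck traffic) ≈ 0.3231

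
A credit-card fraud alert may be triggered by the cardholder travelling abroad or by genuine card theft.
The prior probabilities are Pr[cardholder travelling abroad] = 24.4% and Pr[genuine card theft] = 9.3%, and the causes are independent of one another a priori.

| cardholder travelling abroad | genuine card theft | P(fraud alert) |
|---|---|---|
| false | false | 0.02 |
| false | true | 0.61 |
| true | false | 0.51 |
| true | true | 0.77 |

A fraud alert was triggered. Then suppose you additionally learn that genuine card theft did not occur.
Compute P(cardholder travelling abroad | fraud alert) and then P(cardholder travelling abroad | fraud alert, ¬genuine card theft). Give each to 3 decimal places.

Enumerate the 4 (cardholder travelling abroad, genuine card theft) configurations and weight by the priors:
  P(fraud alert) = 0.02·0.756·0.907 + 0.61·0.756·0.093 + 0.51·0.244·0.907 + 0.77·0.244·0.093
        = 0.013714 + 0.042888 + 0.112867 + 0.017473 = 0.186942
Configurations with cardholder travelling abroad contribute 0.130340, so
  P(cardholder travelling abroad | fraud alert) = 0.130340 / 0.186942 ≈ 0.697

With the extra evidence:
P(fraud alert | ¬genuine card theft) = 0.02·0.756 + 0.51·0.244 = 0.015120 + 0.124440 = 0.139560
Restricting to configurations with cardholder travelling abroad present: 0.51·0.244 = 0.124440.
P(cardholder travelling abroad | fraud alert, ¬genuine card theft) = 0.124440 / 0.139560 ≈ 0.892

P(cardholder travelling abroad | fraud alert) ≈ 0.697; P(cardholder travelling abroad | fraud alert, ¬genuine card theft) ≈ 0.892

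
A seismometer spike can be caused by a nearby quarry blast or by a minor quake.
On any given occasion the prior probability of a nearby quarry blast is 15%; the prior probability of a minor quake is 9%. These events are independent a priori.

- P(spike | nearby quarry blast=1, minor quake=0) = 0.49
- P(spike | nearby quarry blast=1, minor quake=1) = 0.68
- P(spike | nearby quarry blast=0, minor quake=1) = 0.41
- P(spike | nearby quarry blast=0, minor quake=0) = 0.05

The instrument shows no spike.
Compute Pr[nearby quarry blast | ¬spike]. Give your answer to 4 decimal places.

P(¬spike) = 0.95*0.85*0.91 + 0.59*0.85*0.09 + 0.51*0.15*0.91 + 0.32*0.15*0.09 = 0.734825 + 0.045135 + 0.069615 + 0.004320 = 0.853895
Restricting to configurations with nearby quarry blast present: 0.069615 + 0.004320 = 0.073935.
So P(nearby quarry blast | ¬spike) = 0.073935/0.853895 ≈ 0.0866.

Pr[nearby quarry blast | ¬spike] ≈ 0.0866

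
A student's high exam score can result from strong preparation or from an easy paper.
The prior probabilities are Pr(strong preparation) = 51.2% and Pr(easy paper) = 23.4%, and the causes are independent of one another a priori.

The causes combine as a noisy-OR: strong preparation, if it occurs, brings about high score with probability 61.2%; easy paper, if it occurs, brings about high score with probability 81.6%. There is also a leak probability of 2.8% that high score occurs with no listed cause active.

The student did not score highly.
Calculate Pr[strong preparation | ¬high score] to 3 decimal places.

Pr[strong preparation | ¬high score] ≈ 0.289

Under noisy-OR, P(high score | causes) = 1 − (1−0.028)·∏(1−qᵢ) over the active causes.
Weight on strong preparation=true, given the evidence: 0.147910 + 0.008314 = 0.156224
The normalizing constant is 0.972·0.488·0.766 + 0.178848·0.488·0.234 + 0.377136·0.512·0.766 + 0.069393·0.512·0.234 = 0.539988
Posterior = 0.156224 / 0.539988 ≈ 0.289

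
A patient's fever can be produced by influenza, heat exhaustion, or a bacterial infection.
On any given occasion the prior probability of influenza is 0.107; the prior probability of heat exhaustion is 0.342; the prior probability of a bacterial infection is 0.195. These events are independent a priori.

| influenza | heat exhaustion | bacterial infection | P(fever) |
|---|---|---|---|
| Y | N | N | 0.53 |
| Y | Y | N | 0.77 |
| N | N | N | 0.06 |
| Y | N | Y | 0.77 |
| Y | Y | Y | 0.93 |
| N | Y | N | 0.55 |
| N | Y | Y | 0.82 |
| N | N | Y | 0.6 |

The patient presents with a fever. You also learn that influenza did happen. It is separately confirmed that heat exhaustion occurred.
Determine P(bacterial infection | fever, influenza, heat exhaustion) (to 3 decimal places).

P(bacterial infection | fever, influenza, heat exhaustion) ≈ 0.226

P(fever | influenza, heat exhaustion) = 0.77*0.805 + 0.93*0.195 = 0.619850 + 0.181350 = 0.801200
Of this, 0.181350 comes from 0.93*0.195 (the bacterial infection=true cases).
So P(bacterial infection | fever, influenza, heat exhaustion) = 0.181350/0.801200 ≈ 0.226.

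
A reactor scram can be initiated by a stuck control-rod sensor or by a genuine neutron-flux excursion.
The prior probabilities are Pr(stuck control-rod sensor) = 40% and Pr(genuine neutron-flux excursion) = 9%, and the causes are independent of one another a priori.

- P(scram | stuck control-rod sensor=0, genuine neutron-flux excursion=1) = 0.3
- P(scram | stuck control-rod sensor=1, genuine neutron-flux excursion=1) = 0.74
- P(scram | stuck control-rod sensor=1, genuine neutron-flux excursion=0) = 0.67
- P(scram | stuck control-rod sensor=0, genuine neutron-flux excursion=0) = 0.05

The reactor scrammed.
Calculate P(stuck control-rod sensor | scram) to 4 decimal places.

By total probability over the 4 (stuck control-rod sensor, genuine neutron-flux excursion) configurations:
  P(scram) = 0.05*0.6*0.91 + 0.3*0.6*0.09 + 0.67*0.4*0.91 + 0.74*0.4*0.09
        = 0.027300 + 0.016200 + 0.243880 + 0.026640 = 0.314020
Configurations with stuck control-rod sensor contribute 0.270520, so
  P(stuck control-rod sensor | scram) = 0.270520 / 0.314020 ≈ 0.8615

P(stuck control-rod sensor | scram) ≈ 0.8615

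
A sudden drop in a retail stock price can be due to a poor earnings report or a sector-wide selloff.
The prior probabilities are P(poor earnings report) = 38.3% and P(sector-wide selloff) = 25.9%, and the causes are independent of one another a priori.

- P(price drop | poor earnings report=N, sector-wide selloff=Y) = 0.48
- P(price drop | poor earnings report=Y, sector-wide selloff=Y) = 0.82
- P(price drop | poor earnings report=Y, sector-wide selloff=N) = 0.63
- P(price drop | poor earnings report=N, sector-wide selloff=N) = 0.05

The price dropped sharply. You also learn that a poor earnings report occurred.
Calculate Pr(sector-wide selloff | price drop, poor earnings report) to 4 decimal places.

For the numerator, keep only sector-wide selloff=true terms: 0.82·0.259 = 0.212380
Denominator P(price drop | poor earnings report): 0.63·0.741 + 0.82·0.259 = 0.679210
Posterior = 0.212380 / 0.679210 ≈ 0.3127

Pr(sector-wide selloff | price drop, poor earnings report) ≈ 0.3127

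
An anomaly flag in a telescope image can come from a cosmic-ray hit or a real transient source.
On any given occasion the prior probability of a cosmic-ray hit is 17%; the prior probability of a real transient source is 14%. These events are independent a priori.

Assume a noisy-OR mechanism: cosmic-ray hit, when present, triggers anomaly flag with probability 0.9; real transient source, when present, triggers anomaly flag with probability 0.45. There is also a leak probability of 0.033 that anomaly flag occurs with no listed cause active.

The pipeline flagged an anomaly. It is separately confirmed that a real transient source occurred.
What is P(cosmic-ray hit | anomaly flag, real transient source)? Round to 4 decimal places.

P(cosmic-ray hit | anomaly flag, real transient source) ≈ 0.2929

Under noisy-OR, P(anomaly flag | causes) = 1 − (1−0.033)·∏(1−qᵢ) over the active causes.
P(anomaly flag | real transient source) = 0.46815×0.83 + 0.946815×0.17 = 0.388564 + 0.160959 = 0.549523
Of this, 0.160959 comes from 0.946815×0.17 (the cosmic-ray hit=true cases).
P(cosmic-ray hit | anomaly flag, real transient source) = 0.160959 / 0.549523 ≈ 0.2929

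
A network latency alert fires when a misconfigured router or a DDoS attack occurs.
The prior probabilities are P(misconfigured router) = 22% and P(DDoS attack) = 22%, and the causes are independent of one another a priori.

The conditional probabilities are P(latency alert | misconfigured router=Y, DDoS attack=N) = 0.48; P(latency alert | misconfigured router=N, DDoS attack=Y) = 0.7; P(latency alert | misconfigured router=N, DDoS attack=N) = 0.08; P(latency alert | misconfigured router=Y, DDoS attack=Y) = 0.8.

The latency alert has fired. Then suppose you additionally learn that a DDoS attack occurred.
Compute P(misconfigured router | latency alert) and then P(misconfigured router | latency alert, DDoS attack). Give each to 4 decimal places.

P(misconfigured router | latency alert) ≈ 0.4177; P(misconfigured router | latency alert, DDoS attack) ≈ 0.2438

For the numerator, keep only misconfigured router=true terms: 0.082368 + 0.038720 = 0.121088
Denominator P(latency alert): 0.08×0.78×0.78 + 0.7×0.78×0.22 + 0.48×0.22×0.78 + 0.8×0.22×0.22 = 0.289880
P(misconfigured router | latency alert) = 0.121088/0.289880 ≈ 0.4177

Now also conditioning on DDoS attack=true:
For the numerator, keep only misconfigured router=true terms: 0.8·0.22 = 0.176000
Denominator P(latency alert | DDoS attack): 0.7·0.78 + 0.8·0.22 = 0.722000
P(misconfigured router | latency alert, DDoS attack) = 0.176000/0.722000 ≈ 0.2438
— DDoS attack explains away the evidence for misconfigured router.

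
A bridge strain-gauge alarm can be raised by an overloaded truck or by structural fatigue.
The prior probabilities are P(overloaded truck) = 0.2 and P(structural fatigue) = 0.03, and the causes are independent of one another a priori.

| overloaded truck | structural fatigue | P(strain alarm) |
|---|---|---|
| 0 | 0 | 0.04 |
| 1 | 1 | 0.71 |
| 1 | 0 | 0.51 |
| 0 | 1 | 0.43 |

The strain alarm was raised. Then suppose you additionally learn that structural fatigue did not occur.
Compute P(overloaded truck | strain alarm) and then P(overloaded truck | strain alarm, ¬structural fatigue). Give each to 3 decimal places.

For the numerator, keep only overloaded truck=true terms: 0.098940 + 0.004260 = 0.103200
Denominator P(strain alarm): 0.04×0.8×0.97 + 0.43×0.8×0.03 + 0.51×0.2×0.97 + 0.71×0.2×0.03 = 0.144560
P(overloaded truck | strain alarm) = 0.103200/0.144560 ≈ 0.714

With the extra evidence:
Enumerate both values of overloaded truck and weight by the priors:
  P(strain alarm | ¬structural fatigue) = 0.04·0.8 + 0.51·0.2
        = 0.032000 + 0.102000 = 0.134000
The terms with overloaded truck present sum to 0.102000, so
  P(overloaded truck | strain alarm, ¬structural fatigue) = 0.102000 / 0.134000 ≈ 0.761
Ruling out structural fatigue raises the posterior on overloaded truck — the flip side of explaining away.

P(overloaded truck | strain alarm) ≈ 0.714; P(overloaded truck | strain alarm, ¬structural fatigue) ≈ 0.761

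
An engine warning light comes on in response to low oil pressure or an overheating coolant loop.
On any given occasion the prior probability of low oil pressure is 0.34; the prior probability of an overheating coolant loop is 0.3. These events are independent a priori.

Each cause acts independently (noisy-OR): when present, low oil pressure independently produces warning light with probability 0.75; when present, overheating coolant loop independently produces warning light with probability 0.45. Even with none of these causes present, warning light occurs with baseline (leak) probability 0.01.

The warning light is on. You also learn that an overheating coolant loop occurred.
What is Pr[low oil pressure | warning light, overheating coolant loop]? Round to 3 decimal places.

Under noisy-OR, P(warning light | causes) = 1 − (1−0.01)·∏(1−qᵢ) over the active causes.
By total probability over both values of low oil pressure:
  P(warning light | overheating coolant loop) = 0.4555*0.66 + 0.863875*0.34
        = 0.300630 + 0.293718 = 0.594348
Keeping only the low oil pressure-present terms gives 0.293718, so
  P(low oil pressure | warning light, overheating coolant loop) = 0.293718 / 0.594348 ≈ 0.494

Pr[low oil pressure | warning light, overheating coolant loop] ≈ 0.494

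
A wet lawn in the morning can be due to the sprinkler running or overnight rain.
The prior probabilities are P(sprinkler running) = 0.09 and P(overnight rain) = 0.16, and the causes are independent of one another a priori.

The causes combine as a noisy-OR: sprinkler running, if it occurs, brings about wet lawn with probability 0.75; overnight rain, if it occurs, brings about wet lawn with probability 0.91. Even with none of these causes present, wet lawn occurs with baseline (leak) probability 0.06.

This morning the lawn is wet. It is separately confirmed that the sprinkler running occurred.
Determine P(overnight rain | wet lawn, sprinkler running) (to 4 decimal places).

P(overnight rain | wet lawn, sprinkler running) ≈ 0.1960

Under noisy-OR, P(wet lawn | causes) = 1 − (1−0.06)·∏(1−qᵢ) over the active causes.
P(wet lawn | sprinkler running) = 0.765·0.84 + 0.97885·0.16 = 0.642600 + 0.156616 = 0.799216
Restricting to configurations with overnight rain present: 0.97885·0.16 = 0.156616.
Hence the posterior is 0.156616/0.799216 ≈ 0.1960.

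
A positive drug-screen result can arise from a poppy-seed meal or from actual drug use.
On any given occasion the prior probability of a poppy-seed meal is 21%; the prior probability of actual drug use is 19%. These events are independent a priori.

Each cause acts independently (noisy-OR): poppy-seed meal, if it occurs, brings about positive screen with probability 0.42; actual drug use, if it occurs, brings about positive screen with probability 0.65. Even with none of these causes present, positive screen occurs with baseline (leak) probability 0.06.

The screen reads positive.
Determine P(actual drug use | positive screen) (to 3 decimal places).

P(actual drug use | positive screen) ≈ 0.535

Under noisy-OR, P(positive screen | causes) = 1 − (1−0.06)·∏(1−qᵢ) over the active causes.
P(positive screen) = 0.06·0.79·0.81 + 0.671·0.79·0.19 + 0.4548·0.21·0.81 + 0.80918·0.21·0.19 = 0.038394 + 0.100717 + 0.077361 + 0.032286 = 0.248758
Of this, 0.133003 comes from 0.100717 + 0.032286 (the actual drug use=true cases).
So P(actual drug use | positive screen) = 0.133003/0.248758 ≈ 0.535.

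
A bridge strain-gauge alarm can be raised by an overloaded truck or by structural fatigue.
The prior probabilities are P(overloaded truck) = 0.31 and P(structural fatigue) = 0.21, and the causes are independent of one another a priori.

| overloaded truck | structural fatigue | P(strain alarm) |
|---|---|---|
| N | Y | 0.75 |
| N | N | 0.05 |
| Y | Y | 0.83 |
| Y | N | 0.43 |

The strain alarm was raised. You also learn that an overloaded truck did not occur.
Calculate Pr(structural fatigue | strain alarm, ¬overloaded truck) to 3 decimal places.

Enumerate both values of structural fatigue and weight by the priors:
  P(strain alarm | ¬overloaded truck) = 0.05·0.79 + 0.75·0.21
        = 0.039500 + 0.157500 = 0.197000
The terms with structural fatigue present sum to 0.157500, so
  P(structural fatigue | strain alarm, ¬overloaded truck) = 0.157500 / 0.197000 ≈ 0.799

Pr(structural fatigue | strain alarm, ¬overloaded truck) ≈ 0.799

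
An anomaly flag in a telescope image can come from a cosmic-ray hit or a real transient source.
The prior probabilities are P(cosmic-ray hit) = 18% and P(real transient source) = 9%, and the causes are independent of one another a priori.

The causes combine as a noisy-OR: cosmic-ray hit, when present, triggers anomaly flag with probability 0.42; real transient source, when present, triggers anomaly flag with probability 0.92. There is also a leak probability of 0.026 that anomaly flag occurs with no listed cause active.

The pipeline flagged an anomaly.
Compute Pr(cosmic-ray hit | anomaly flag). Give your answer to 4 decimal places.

Pr(cosmic-ray hit | anomaly flag) ≈ 0.4979

Under noisy-OR, P(anomaly flag | causes) = 1 − (1−0.026)·∏(1−qᵢ) over the active causes.
Numerator (weight on configurations with cosmic-ray hit): 0.071266 + 0.015468 = 0.086734
Normalizer over all consistent configurations: 0.026×0.82×0.91 + 0.92208×0.82×0.09 + 0.43508×0.18×0.91 + 0.954806×0.18×0.09 = 0.174185
P(cosmic-ray hit | anomaly flag) = 0.086734/0.174185 ≈ 0.4979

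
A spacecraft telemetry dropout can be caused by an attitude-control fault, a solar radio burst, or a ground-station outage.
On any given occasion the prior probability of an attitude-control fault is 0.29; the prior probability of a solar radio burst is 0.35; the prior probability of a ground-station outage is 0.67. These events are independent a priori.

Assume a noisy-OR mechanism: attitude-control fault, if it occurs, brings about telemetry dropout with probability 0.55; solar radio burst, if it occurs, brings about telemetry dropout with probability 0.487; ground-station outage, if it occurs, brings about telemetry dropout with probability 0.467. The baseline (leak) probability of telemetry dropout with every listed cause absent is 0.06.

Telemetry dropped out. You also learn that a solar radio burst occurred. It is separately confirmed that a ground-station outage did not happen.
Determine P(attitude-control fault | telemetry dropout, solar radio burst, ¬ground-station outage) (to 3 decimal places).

Under noisy-OR, P(telemetry dropout | causes) = 1 − (1−0.06)·∏(1−qᵢ) over the active causes.
Weight on attitude-control fault=true, given the evidence: 0.783001*0.29 = 0.227070
Denominator P(telemetry dropout | solar radio burst, ¬ground-station outage): 0.51778*0.71 + 0.783001*0.29 = 0.594694
P(attitude-control fault | telemetry dropout, solar radio burst, ¬ground-station outage) = 0.227070/0.594694 ≈ 0.382

P(attitude-control fault | telemetry dropout, solar radio burst, ¬ground-station outage) ≈ 0.382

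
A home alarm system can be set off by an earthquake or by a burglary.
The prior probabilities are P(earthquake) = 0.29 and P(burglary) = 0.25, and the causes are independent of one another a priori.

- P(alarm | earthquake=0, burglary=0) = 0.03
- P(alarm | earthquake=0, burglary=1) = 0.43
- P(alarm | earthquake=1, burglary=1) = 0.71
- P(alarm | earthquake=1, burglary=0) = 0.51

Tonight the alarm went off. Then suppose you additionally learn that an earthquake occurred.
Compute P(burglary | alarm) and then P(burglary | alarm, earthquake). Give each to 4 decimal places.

P(burglary | alarm) ≈ 0.5018; P(burglary | alarm, earthquake) ≈ 0.3170

Enumerate the 4 (earthquake, burglary) configurations and weight by the priors:
  P(alarm) = 0.03*0.71*0.75 + 0.43*0.71*0.25 + 0.51*0.29*0.75 + 0.71*0.29*0.25
        = 0.015975 + 0.076325 + 0.110925 + 0.051475 = 0.254700
Configurations with burglary contribute 0.127800, so
  P(burglary | alarm) = 0.127800 / 0.254700 ≈ 0.5018

Now condition on the additional information:
P(alarm | earthquake) = 0.51·0.75 + 0.71·0.25 = 0.382500 + 0.177500 = 0.560000
Restricting to configurations with burglary present: 0.71·0.25 = 0.177500.
Hence the posterior is 0.177500/0.560000 ≈ 0.3170.
Conditioning on earthquake lowers the posterior on burglary: the classic explaining-away effect in a common-effect structure.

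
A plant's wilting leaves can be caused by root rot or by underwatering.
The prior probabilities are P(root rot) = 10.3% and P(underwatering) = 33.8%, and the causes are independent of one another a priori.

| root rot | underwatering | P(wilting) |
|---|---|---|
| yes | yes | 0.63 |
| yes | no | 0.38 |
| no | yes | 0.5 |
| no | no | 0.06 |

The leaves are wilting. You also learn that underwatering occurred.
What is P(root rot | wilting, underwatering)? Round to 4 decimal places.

P(wilting | underwatering) = 0.5·0.897 + 0.63·0.103 = 0.448500 + 0.064890 = 0.513390
Restricting to configurations with root rot present: 0.63·0.103 = 0.064890.
So P(root rot | wilting, underwatering) = 0.064890/0.513390 ≈ 0.1264.

P(root rot | wilting, underwatering) ≈ 0.1264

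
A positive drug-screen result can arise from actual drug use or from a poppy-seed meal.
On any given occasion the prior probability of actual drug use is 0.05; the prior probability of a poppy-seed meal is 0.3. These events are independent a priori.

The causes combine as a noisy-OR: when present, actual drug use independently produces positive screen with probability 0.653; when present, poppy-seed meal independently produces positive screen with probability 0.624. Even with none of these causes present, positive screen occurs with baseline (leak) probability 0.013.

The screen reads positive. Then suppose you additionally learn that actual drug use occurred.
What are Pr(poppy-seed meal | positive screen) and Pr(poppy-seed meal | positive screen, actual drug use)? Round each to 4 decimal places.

Pr(poppy-seed meal | positive screen) ≈ 0.8586; Pr(poppy-seed meal | positive screen, actual drug use) ≈ 0.3622

Under noisy-OR, P(positive screen | causes) = 1 − (1−0.013)·∏(1−qᵢ) over the active causes.
Enumerate the 4 (actual drug use, poppy-seed meal) configurations and weight by the priors:
  P(positive screen) = 0.013×0.95×0.7 + 0.628888×0.95×0.3 + 0.657511×0.05×0.7 + 0.871224×0.05×0.3
        = 0.008645 + 0.179233 + 0.023013 + 0.013068 = 0.223959
The terms with poppy-seed meal present sum to 0.192301, so
  P(poppy-seed meal | positive screen) = 0.192301 / 0.223959 ≈ 0.8586

Now also conditioning on actual drug use=true:
P(positive screen | actual drug use) = 0.657511*0.7 + 0.871224*0.3 = 0.460258 + 0.261367 = 0.721625
Restricting to configurations with poppy-seed meal present: 0.871224*0.3 = 0.261367.
Hence the posterior is 0.261367/0.721625 ≈ 0.3622.
— actual drug use explains away the evidence for poppy-seed meal.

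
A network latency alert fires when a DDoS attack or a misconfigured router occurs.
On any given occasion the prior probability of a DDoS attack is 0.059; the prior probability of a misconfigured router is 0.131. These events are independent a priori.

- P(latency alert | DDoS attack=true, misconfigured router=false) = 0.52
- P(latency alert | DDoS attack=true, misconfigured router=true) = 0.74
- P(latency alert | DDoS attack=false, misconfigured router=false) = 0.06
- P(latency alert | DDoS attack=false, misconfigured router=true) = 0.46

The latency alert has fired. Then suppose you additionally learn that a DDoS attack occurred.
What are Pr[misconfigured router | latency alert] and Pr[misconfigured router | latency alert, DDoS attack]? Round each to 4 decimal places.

Enumerate the 4 (DDoS attack, misconfigured router) configurations and weight by the priors:
  P(latency alert) = 0.06*0.941*0.869 + 0.46*0.941*0.131 + 0.52*0.059*0.869 + 0.74*0.059*0.131
        = 0.049064 + 0.056705 + 0.026661 + 0.005719 = 0.138149
Keeping only the misconfigured router-present terms gives 0.062424, so
  P(misconfigured router | latency alert) = 0.062424 / 0.138149 ≈ 0.4519

Now also conditioning on DDoS attack=true:
P(latency alert | DDoS attack) = 0.52×0.869 + 0.74×0.131 = 0.451880 + 0.096940 = 0.548820
Restricting to configurations with misconfigured router present: 0.74×0.131 = 0.096940.
P(misconfigured router | latency alert, DDoS attack) = 0.096940 / 0.548820 ≈ 0.1766
The drop from 0.4519 to 0.1766 is the explaining-away (discounting) effect.

Pr[misconfigured router | latency alert] ≈ 0.4519; Pr[misconfigured router | latency alert, DDoS attack] ≈ 0.1766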